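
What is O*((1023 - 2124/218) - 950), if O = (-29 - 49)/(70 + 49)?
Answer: -76830/1853 ≈ -41.462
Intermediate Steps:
O = -78/119 ≈ -0.65546
O*((1023 - 2124/218) - 950) = -78*((1023 - 2124/218) - 950)/119 = -78*((1023 - 2124*1/218) - 950)/119 = -78*((1023 - 1062/109) - 950)/119 = -78*(110445/109 - 950)/119 = -78/119*6895/109 = -76830/1853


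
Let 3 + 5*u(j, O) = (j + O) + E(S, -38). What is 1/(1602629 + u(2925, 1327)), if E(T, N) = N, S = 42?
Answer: 5/8017356 ≈ 6.2365e-7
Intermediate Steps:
u(j, O) = -41/5 + O/5 + j/5 (u(j, O) = -3/5 + ((j + O) - 38)/5 = -3/5 + ((O + j) - 38)/5 = -3/5 + (-38 + O + j)/5 = -3/5 + (-38/5 + O/5 + j/5) = -41/5 + O/5 + j/5)
1/(1602629 + u(2925, 1327)) = 1/(1602629 + (-41/5 + (1/5)*1327 + (1/5)*2925)) = 1/(1602629 + (-41/5 + 1327/5 + 585)) = 1/(1602629 + 4211/5) = 1/(8017356/5) = 5/8017356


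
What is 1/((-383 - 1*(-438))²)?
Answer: 1/3025 ≈ 0.00033058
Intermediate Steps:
1/((-383 - 1*(-438))²) = 1/((-383 + 438)²) = 1/(55²) = 1/3025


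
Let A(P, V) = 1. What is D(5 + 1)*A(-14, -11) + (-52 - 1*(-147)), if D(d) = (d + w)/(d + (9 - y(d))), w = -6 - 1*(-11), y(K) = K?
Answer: 866/9 ≈ 96.222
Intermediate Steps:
w = 5 (w = -6 + 11 = 5)
D(d) = 5/9 + d/9 (D(d) = (d + 5)/(d + (9 - d)) = (5 + d)/9 = (5 + d)*(⅑) = 5/9 + d/9)
D(5 + 1)*A(-14, -11) + (-52 - 1*(-147)) = (5/9 + (5 + 1)/9)*1 + (-52 - 1*(-147)) = (5/9 + (⅑)*6)*1 + (-52 + 147) = (5/9 + ⅔)*1 + 95 = (11/9)*1 + 95 = 11/9 + 95 = 866/9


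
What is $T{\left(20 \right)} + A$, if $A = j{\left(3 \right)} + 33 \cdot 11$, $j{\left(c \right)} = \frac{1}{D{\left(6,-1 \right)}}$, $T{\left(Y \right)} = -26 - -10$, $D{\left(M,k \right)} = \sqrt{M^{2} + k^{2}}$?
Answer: $347 + \frac{\sqrt{37}}{37} \approx 347.16$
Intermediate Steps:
$T{\left(Y \right)} = -16$ ($T{\left(Y \right)} = -26 + 10 = -16$)
$j{\left(c \right)} = \frac{\sqrt{37}}{37}$ ($j{\left(c \right)} = \frac{1}{\sqrt{6^{2} + \left(-1\right)^{2}}} = \frac{1}{\sqrt{36 + 1}} = \frac{1}{\sqrt{37}} = \frac{\sqrt{37}}{37}$)
$A = 363 + \frac{\sqrt{37}}{37}$ ($A = \frac{\sqrt{37}}{37} + 33 \cdot 11 = \frac{\sqrt{37}}{37} + 363 = 363 + \frac{\sqrt{37}}{37} \approx 363.16$)
$T{\left(20 \right)} + A = -16 + \left(363 + \frac{\sqrt{37}}{37}\right) = 347 + \frac{\sqrt{37}}{37}$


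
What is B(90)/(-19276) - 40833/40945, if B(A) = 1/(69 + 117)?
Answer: -146400065833/146801582520 ≈ -0.99726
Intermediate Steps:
B(A) = 1/186
B(90)/(-19276) - 40833/40945 = (1/186)/(-19276) - 40833/40945 = (1/186)*(-1/19276) - 40833*1/40945 = -1/3585336 - 40833/40945 = -146400065833/146801582520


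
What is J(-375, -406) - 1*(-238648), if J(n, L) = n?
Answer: 238273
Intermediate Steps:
J(-375, -406) - 1*(-238648) = -375 - 1*(-238648) = -375 + 238648 = 238273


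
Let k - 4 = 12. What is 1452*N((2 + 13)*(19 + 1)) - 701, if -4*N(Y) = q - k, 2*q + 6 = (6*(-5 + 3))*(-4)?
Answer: -2516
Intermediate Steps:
k = 16 (k = 4 + 12 = 16)
q = 21 (q = -3 + ((6*(-5 + 3))*(-4))/2 = -3 + ((6*(-2))*(-4))/2 = -3 + (-12*(-4))/2 = -3 + (½)*48 = -3 + 24 = 21)
N(Y) = -5/4 (N(Y) = -(21 - 1*16)/4 = -(21 - 16)/4 = -¼*5 = -5/4)
1452*N((2 + 13)*(19 + 1)) - 701 = 1452*(-5/4) - 701 = -1815 - 701 = -2516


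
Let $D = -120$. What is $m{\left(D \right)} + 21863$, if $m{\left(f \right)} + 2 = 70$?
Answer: $21931$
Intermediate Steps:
$m{\left(f \right)} = 68$ ($m{\left(f \right)} = -2 + 70 = 68$)
$m{\left(D \right)} + 21863 = 68 + 21863 = 21931$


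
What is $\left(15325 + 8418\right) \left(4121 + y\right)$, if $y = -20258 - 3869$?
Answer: $-475002458$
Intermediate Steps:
$y = -24127$
$\left(15325 + 8418\right) \left(4121 + y\right) = \left(15325 + 8418\right) \left(4121 - 24127\right) = 23743 \left(-20006\right) = -475002458$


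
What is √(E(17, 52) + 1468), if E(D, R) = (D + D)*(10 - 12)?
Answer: 10*√14 ≈ 37.417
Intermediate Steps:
E(D, R) = -4*D (E(D, R) = (2*D)*(-2) = -4*D)
√(E(17, 52) + 1468) = √(-4*17 + 1468) = √(-68 + 1468) = √1400 = 10*√14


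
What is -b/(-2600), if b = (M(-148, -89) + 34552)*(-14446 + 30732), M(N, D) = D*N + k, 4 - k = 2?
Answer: 194316409/650 ≈ 2.9895e+5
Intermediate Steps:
k = 2 (k = 4 - 1*2 = 4 - 2 = 2)
M(N, D) = 2 + D*N (M(N, D) = D*N + 2 = 2 + D*N)
b = 777265636 (b = ((2 - 89*(-148)) + 34552)*(-14446 + 30732) = ((2 + 13172) + 34552)*16286 = (13174 + 34552)*16286 = 47726*16286 = 777265636)
-b/(-2600) = -1*777265636/(-2600) = -777265636*(-1/2600) = 194316409/650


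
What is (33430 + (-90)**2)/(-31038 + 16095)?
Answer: -41530/14943 ≈ -2.7792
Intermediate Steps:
(33430 + (-90)**2)/(-31038 + 16095) = (33430 + 8100)/(-14943) = 41530*(-1/14943) = -41530/14943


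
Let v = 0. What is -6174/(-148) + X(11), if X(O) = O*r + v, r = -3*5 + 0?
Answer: -9123/74 ≈ -123.28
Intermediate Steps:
r = -15 (r = -15 + 0 = -15)
X(O) = -15*O (X(O) = O*(-15) + 0 = -15*O + 0 = -15*O)
-6174/(-148) + X(11) = -6174/(-148) - 15*11 = -6174*(-1)/148 - 165 = -42*(-147/148) - 165 = 3087/74 - 165 = -9123/74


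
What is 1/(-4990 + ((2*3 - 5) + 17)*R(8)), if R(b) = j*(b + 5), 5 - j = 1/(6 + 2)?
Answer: -4/15397 ≈ -0.00025979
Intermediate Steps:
j = 39/8 (j = 5 - 1/(6 + 2) = 5 - 1/8 = 39/8 ≈ 4.8750)
R(b) = 195/8 + 39*b/8 (R(b) = 39*(b + 5)/8 = 39*(5 + b)/8 = 195/8 + 39*b/8)
1/(-4990 + ((2*3 - 5) + 17)*R(8)) = 1/(-4990 + ((2*3 - 5) + 17)*(195/8 + (39/8)*8)) = 1/(-4990 + ((6 - 5) + 17)*(195/8 + 39)) = 1/(-4990 + (1 + 17)*(507/8)) = 1/(-4990 + 18*(507/8)) = 1/(-4990 + 4563/4) = 1/(-15397/4) = -4/15397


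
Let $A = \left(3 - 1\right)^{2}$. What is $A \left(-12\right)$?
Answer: $-48$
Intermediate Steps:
$A = 4$ ($A = 2^{2} = 4$)
$A \left(-12\right) = 4 \left(-12\right) = -48$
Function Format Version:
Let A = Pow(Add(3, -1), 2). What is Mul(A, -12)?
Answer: -48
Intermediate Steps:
A = 4 (A = Pow(2, 2) = 4)
Mul(A, -12) = Mul(4, -12) = -48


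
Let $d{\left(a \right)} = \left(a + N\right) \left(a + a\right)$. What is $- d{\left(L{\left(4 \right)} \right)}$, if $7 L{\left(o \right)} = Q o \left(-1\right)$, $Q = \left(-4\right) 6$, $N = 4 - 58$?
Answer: $\frac{54144}{49} \approx 1105.0$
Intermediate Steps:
$N = -54$
$Q = -24$
$L{\left(o \right)} = \frac{24 o}{7}$ ($L{\left(o \right)} = \frac{- 24 o \left(-1\right)}{7} = \frac{24 o}{7}$)
$d{\left(a \right)} = 2 a \left(-54 + a\right)$ ($d{\left(a \right)} = \left(a - 54\right) \left(a + a\right) = \left(-54 + a\right) 2 a = 2 a \left(-54 + a\right)$)
$- d{\left(L{\left(4 \right)} \right)} = - 2 \cdot \frac{24}{7} \cdot 4 \left(-54 + \frac{24}{7} \cdot 4\right) = - \frac{2 \cdot 96 \left(-54 + \frac{96}{7}\right)}{7} = - \frac{2 \cdot 96 \left(-282\right)}{7 \cdot 7} = \left(-1\right) \left(- \frac{54144}{49}\right) = \frac{54144}{49}$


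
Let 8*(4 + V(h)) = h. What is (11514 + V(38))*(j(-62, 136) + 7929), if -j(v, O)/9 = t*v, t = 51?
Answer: 1675948833/4 ≈ 4.1899e+8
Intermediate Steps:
V(h) = -4 + h/8
j(v, O) = -459*v
(11514 + V(38))*(j(-62, 136) + 7929) = (11514 + (-4 + (1/8)*38))*(-459*(-62) + 7929) = (11514 + (-4 + 19/4))*(28458 + 7929) = (11514 + 3/4)*36387 = (46059/4)*36387 = 1675948833/4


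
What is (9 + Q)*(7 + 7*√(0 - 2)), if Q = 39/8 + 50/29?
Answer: 25333/232 + 25333*I*√2/232 ≈ 109.19 + 154.42*I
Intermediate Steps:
Q = 1531/232 (Q = 39*(⅛) + 50*(1/29) = 39/8 + 50/29 = 1531/232 ≈ 6.5991)
(9 + Q)*(7 + 7*√(0 - 2)) = (9 + 1531/232)*(7 + 7*√(0 - 2)) = 3619*(7 + 7*√(-2))/232 = 3619*(7 + 7*(I*√2))/232 = 3619*(7 + 7*I*√2)/232 = 25333/232 + 25333*I*√2/232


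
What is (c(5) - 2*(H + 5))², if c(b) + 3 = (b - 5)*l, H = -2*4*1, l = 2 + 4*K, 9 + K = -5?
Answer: 9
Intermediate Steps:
K = -14 (K = -9 - 5 = -14)
l = -54 (l = 2 + 4*(-14) = 2 - 56 = -54)
H = -8 (H = -8*1 = -8)
c(b) = 267 - 54*b (c(b) = -3 + (b - 5)*(-54) = -3 + (-5 + b)*(-54) = -3 + (270 - 54*b) = 267 - 54*b)
(c(5) - 2*(H + 5))² = ((267 - 54*5) - 2*(-8 + 5))² = ((267 - 270) - 2*(-3))² = (-3 + 6)² = 3² = 9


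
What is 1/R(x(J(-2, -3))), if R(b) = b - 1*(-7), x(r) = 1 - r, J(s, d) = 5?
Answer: ⅓ ≈ 0.33333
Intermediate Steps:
R(b) = 7 + b (R(b) = b + 7 = 7 + b)
1/R(x(J(-2, -3))) = 1/(7 + (1 - 1*5)) = 1/(7 + (1 - 5)) = 1/(7 - 4) = 1/3 = ⅓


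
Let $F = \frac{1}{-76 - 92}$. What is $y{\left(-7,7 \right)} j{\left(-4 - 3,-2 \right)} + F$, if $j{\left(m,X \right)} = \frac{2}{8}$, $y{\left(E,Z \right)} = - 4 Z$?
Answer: $- \frac{1177}{168} \approx -7.006$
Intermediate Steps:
$j{\left(m,X \right)} = \frac{1}{4}$ ($j{\left(m,X \right)} = 2 \cdot \frac{1}{8} = \frac{1}{4}$)
$F = - \frac{1}{168}$ ($F = \frac{1}{-168} = - \frac{1}{168} \approx -0.0059524$)
$y{\left(-7,7 \right)} j{\left(-4 - 3,-2 \right)} + F = \left(-4\right) 7 \cdot \frac{1}{4} - \frac{1}{168} = \left(-28\right) \frac{1}{4} - \frac{1}{168} = -7 - \frac{1}{168} = - \frac{1177}{168}$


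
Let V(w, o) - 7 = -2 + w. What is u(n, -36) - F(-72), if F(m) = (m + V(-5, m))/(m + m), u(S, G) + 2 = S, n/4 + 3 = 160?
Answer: 1251/2 ≈ 625.50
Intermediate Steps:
n = 628 (n = -12 + 4*160 = -12 + 640 = 628)
V(w, o) = 5 + w (V(w, o) = 7 + (-2 + w) = 5 + w)
u(S, G) = -2 + S
F(m) = ½ (F(m) = (m + (5 - 5))/(m + m) = (m + 0)/((2*m)) = m*(1/(2*m)) = ½)
u(n, -36) - F(-72) = (-2 + 628) - 1*½ = 626 - ½ = 1251/2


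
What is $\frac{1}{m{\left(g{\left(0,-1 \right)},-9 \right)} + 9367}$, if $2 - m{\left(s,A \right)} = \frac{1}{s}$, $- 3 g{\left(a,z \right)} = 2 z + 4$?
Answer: $\frac{2}{18741} \approx 0.00010672$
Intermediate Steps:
$g{\left(a,z \right)} = - \frac{4}{3} - \frac{2 z}{3}$ ($g{\left(a,z \right)} = - \frac{2 z + 4}{3} = - \frac{4 + 2 z}{3} = - \frac{4}{3} - \frac{2 z}{3}$)
$m{\left(s,A \right)} = 2 - \frac{1}{s}$
$\frac{1}{m{\left(g{\left(0,-1 \right)},-9 \right)} + 9367} = \frac{1}{\left(2 - \frac{1}{- \frac{4}{3} - - \frac{2}{3}}\right) + 9367} = \frac{1}{\left(2 - \frac{1}{- \frac{4}{3} + \frac{2}{3}}\right) + 9367} = \frac{1}{\left(2 - \frac{1}{- \frac{2}{3}}\right) + 9367} = \frac{1}{\left(2 - - \frac{3}{2}\right) + 9367} = \frac{1}{\left(2 + \frac{3}{2}\right) + 9367} = \frac{1}{\frac{7}{2} + 9367} = \frac{1}{\frac{18741}{2}} = \frac{2}{18741}$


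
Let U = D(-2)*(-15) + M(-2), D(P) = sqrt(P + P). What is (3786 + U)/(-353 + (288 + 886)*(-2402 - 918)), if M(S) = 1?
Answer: -3787/3898033 + 30*I/3898033 ≈ -0.00097152 + 7.6962e-6*I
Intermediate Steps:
D(P) = sqrt(2)*sqrt(P) (D(P) = sqrt(2*P) = sqrt(2)*sqrt(P))
U = 1 - 30*I (U = (sqrt(2)*sqrt(-2))*(-15) + 1 = (sqrt(2)*(I*sqrt(2)))*(-15) + 1 = (2*I)*(-15) + 1 = -30*I + 1 = 1 - 30*I ≈ 1.0 - 30.0*I)
(3786 + U)/(-353 + (288 + 886)*(-2402 - 918)) = (3786 + (1 - 30*I))/(-353 + (288 + 886)*(-2402 - 918)) = (3787 - 30*I)/(-353 + 1174*(-3320)) = (3787 - 30*I)/(-353 - 3897680) = (3787 - 30*I)/(-3898033) = (3787 - 30*I)*(-1/3898033) = -3787/3898033 + 30*I/3898033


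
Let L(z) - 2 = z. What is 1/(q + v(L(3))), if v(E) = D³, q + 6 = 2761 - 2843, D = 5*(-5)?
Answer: -1/15713 ≈ -6.3642e-5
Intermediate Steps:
L(z) = 2 + z
D = -25
q = -88 (q = -6 + (2761 - 2843) = -6 - 82 = -88)
v(E) = -15625 (v(E) = (-25)³ = -15625)
1/(q + v(L(3))) = 1/(-88 - 15625) = 1/(-15713) = -1/15713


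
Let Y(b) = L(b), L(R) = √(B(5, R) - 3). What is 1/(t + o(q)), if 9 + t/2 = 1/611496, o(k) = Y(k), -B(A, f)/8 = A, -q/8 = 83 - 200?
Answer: -1682672805324/34307824091041 - 93481839504*I*√43/34307824091041 ≈ -0.049046 - 0.017868*I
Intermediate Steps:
q = 936 (q = -8*(83 - 200) = -8*(-117) = 936)
B(A, f) = -8*A
L(R) = I*√43 (L(R) = √(-8*5 - 3) = √(-40 - 3) = √(-43) = I*√43)
Y(b) = I*√43
o(k) = I*√43
t = -5503463/305748 (t = -18 + 2/611496 = -18 + 2*(1/611496) = -18 + 1/305748 = -5503463/305748 ≈ -18.000)
1/(t + o(q)) = 1/(-5503463/305748 + I*√43)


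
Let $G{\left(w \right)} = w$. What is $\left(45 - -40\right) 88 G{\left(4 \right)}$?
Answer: $29920$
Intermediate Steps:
$\left(45 - -40\right) 88 G{\left(4 \right)} = \left(45 - -40\right) 88 \cdot 4 = \left(45 + 40\right) 88 \cdot 4 = 85 \cdot 88 \cdot 4 = 7480 \cdot 4 = 29920$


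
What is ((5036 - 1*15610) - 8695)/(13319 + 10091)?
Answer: -19269/23410 ≈ -0.82311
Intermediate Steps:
((5036 - 1*15610) - 8695)/(13319 + 10091) = ((5036 - 15610) - 8695)/23410 = (-10574 - 8695)*(1/23410) = -19269*1/23410 = -19269/23410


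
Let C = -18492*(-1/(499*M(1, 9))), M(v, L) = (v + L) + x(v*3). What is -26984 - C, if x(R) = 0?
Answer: -67334326/2495 ≈ -26988.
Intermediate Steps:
M(v, L) = L + v (M(v, L) = (v + L) + 0 = (L + v) + 0 = L + v)
C = 9246/2495 (C = -18492*(-1/(499*(9 + 1))) = -18492/(10*(-499)) = -18492/(-4990) = -18492*(-1/4990) = 9246/2495 ≈ 3.7058)
-26984 - C = -26984 - 1*9246/2495 = -26984 - 9246/2495 = -67334326/2495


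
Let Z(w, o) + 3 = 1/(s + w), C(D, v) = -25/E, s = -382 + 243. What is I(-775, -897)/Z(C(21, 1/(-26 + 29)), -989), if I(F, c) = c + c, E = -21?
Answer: 1730612/2901 ≈ 596.56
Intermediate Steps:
s = -139
I(F, c) = 2*c
C(D, v) = 25/21 (C(D, v) = -25/(-21) = -25*(-1/21) = 25/21)
Z(w, o) = -3 + 1/(-139 + w)
I(-775, -897)/Z(C(21, 1/(-26 + 29)), -989) = (2*(-897))/(((418 - 3*25/21)/(-139 + 25/21))) = -1794*(-2894/(21*(418 - 25/7))) = -1794/((-21/2894*2901/7)) = -1794/(-8703/2894) = -1794*(-2894/8703) = 1730612/2901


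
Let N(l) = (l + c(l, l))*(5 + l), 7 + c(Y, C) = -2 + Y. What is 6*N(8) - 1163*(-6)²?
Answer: -41322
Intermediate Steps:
c(Y, C) = -9 + Y (c(Y, C) = -7 + (-2 + Y) = -9 + Y)
N(l) = (-9 + 2*l)*(5 + l) (N(l) = (l + (-9 + l))*(5 + l) = (-9 + 2*l)*(5 + l))
6*N(8) - 1163*(-6)² = 6*(-45 + 8 + 2*8²) - 1163*(-6)² = 6*(-45 + 8 + 2*64) - 1163*36 = 6*(-45 + 8 + 128) - 41868 = 6*91 - 41868 = 546 - 41868 = -41322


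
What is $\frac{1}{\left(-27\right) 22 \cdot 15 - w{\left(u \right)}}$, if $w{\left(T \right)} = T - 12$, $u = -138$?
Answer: $- \frac{1}{8760} \approx -0.00011416$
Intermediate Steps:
$w{\left(T \right)} = -12 + T$ ($w{\left(T \right)} = T - 12 = -12 + T$)
$\frac{1}{\left(-27\right) 22 \cdot 15 - w{\left(u \right)}} = \frac{1}{\left(-27\right) 22 \cdot 15 - \left(-12 - 138\right)} = \frac{1}{\left(-594\right) 15 - -150} = \frac{1}{-8910 + 150} = \frac{1}{-8760} = - \frac{1}{8760}$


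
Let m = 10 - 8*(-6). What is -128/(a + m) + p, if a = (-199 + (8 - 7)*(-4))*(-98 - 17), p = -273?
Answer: -6389147/23403 ≈ -273.01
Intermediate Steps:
m = 58 (m = 10 + 48 = 58)
a = 23345 (a = (-199 + 1*(-4))*(-115) = (-199 - 4)*(-115) = -203*(-115) = 23345)
-128/(a + m) + p = -128/(23345 + 58) - 273 = -128/23403 - 273 = -6389147/23403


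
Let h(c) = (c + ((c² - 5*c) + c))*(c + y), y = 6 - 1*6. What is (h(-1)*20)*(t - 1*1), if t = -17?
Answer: 1440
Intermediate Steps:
y = 0 (y = 6 - 6 = 0)
h(c) = c*(c² - 3*c) (h(c) = (c + ((c² - 5*c) + c))*(c + 0) = (c + (c² - 4*c))*c = (c² - 3*c)*c = c*(c² - 3*c))
(h(-1)*20)*(t - 1*1) = (((-1)²*(-3 - 1))*20)*(-17 - 1*1) = ((1*(-4))*20)*(-17 - 1) = -4*20*(-18) = -80*(-18) = 1440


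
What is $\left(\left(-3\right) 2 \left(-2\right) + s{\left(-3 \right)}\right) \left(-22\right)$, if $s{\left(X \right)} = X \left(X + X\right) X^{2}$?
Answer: $-3828$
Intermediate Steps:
$s{\left(X \right)} = 2 X^{4}$ ($s{\left(X \right)} = X 2 X X^{2} = 2 X^{2} X^{2} = 2 X^{4}$)
$\left(\left(-3\right) 2 \left(-2\right) + s{\left(-3 \right)}\right) \left(-22\right) = \left(\left(-3\right) 2 \left(-2\right) + 2 \left(-3\right)^{4}\right) \left(-22\right) = \left(\left(-6\right) \left(-2\right) + 2 \cdot 81\right) \left(-22\right) = \left(12 + 162\right) \left(-22\right) = 174 \left(-22\right) = -3828$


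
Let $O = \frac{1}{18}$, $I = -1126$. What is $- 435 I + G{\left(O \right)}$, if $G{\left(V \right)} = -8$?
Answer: $489802$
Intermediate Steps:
$O = \frac{1}{18} \approx 0.055556$
$- 435 I + G{\left(O \right)} = \left(-435\right) \left(-1126\right) - 8 = 489810 - 8 = 489802$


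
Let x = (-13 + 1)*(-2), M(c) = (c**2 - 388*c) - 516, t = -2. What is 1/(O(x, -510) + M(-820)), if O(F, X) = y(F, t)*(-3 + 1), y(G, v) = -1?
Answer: 1/990046 ≈ 1.0101e-6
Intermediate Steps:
M(c) = -516 + c**2 - 388*c
x = 24 (x = -12*(-2) = 24)
O(F, X) = 2 (O(F, X) = -(-3 + 1) = -1*(-2) = 2)
1/(O(x, -510) + M(-820)) = 1/(2 + (-516 + (-820)**2 - 388*(-820))) = 1/(2 + (-516 + 672400 + 318160)) = 1/(2 + 990044) = 1/990046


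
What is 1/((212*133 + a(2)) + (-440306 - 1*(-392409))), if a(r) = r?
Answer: -1/19699 ≈ -5.0764e-5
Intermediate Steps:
1/((212*133 + a(2)) + (-440306 - 1*(-392409))) = 1/((212*133 + 2) + (-440306 - 1*(-392409))) = 1/((28196 + 2) + (-440306 + 392409)) = 1/(28198 - 47897) = 1/(-19699) = -1/19699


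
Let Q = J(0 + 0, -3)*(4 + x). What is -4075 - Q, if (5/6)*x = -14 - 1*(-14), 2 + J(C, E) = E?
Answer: -4055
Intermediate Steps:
J(C, E) = -2 + E
x = 0 (x = 6*(-14 - 1*(-14))/5 = 6*(-14 + 14)/5 = (6/5)*0 = 0)
Q = -20 (Q = (-2 - 3)*(4 + 0) = -5*4 = -20)
-4075 - Q = -4075 - 1*(-20) = -4075 + 20 = -4055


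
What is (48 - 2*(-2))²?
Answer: 2704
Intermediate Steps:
(48 - 2*(-2))² = (48 + 4)² = 52² = 2704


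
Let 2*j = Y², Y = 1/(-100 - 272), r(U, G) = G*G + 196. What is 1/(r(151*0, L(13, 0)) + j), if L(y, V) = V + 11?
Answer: 276768/87735457 ≈ 0.0031546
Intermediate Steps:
L(y, V) = 11 + V
r(U, G) = 196 + G² (r(U, G) = G² + 196 = 196 + G²)
Y = -1/372 (Y = 1/(-372) = -1/372 ≈ -0.0026882)
j = 1/276768 (j = (-1/372)²/2 = (½)*(1/138384) = 1/276768 ≈ 3.6131e-6)
1/(r(151*0, L(13, 0)) + j) = 1/((196 + (11 + 0)²) + 1/276768) = 1/((196 + 11²) + 1/276768) = 1/((196 + 121) + 1/276768) = 1/(317 + 1/276768) = 1/(87735457/276768) = 276768/87735457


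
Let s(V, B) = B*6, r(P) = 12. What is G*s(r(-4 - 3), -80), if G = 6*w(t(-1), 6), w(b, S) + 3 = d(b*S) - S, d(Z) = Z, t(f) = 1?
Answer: 8640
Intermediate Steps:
w(b, S) = -3 - S + S*b (w(b, S) = -3 + (b*S - S) = -3 + (S*b - S) = -3 + (-S + S*b) = -3 - S + S*b)
s(V, B) = 6*B
G = -18 (G = 6*(-3 - 1*6 + 6*1) = 6*(-3 - 6 + 6) = 6*(-3) = -18)
G*s(r(-4 - 3), -80) = -108*(-80) = -18*(-480) = 8640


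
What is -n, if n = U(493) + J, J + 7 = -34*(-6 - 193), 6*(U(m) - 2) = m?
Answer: -41059/6 ≈ -6843.2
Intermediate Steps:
U(m) = 2 + m/6
J = 6759 (J = -7 - 34*(-6 - 193) = -7 - 34*(-199) = -7 + 6766 = 6759)
n = 41059/6 (n = (2 + (⅙)*493) + 6759 = (2 + 493/6) + 6759 = 505/6 + 6759 = 41059/6 ≈ 6843.2)
-n = -1*41059/6 = -41059/6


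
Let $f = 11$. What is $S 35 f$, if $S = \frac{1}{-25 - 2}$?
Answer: $- \frac{385}{27} \approx -14.259$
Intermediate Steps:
$S = - \frac{1}{27}$ ($S = \frac{1}{-27} = - \frac{1}{27} \approx -0.037037$)
$S 35 f = \left(- \frac{1}{27}\right) 35 \cdot 11 = \left(- \frac{35}{27}\right) 11 = - \frac{385}{27}$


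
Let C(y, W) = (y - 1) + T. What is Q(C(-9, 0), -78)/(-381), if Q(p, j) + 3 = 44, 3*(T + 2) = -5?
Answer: -41/381 ≈ -0.10761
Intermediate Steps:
T = -11/3 (T = -2 + (1/3)*(-5) = -2 - 5/3 = -11/3 ≈ -3.6667)
C(y, W) = -14/3 + y (C(y, W) = (y - 1) - 11/3 = (-1 + y) - 11/3 = -14/3 + y)
Q(p, j) = 41 (Q(p, j) = -3 + 44 = 41)
Q(C(-9, 0), -78)/(-381) = 41/(-381) = 41*(-1/381) = -41/381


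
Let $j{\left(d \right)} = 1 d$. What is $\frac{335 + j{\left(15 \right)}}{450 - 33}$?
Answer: $\frac{350}{417} \approx 0.83933$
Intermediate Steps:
$j{\left(d \right)} = d$
$\frac{335 + j{\left(15 \right)}}{450 - 33} = \frac{335 + 15}{450 - 33} = \frac{350}{417}$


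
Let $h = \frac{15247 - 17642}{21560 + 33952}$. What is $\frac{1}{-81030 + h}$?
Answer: $- \frac{55512}{4498139755} \approx -1.2341 \cdot 10^{-5}$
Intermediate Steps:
$h = - \frac{2395}{55512} \approx -0.043144$
$\frac{1}{-81030 + h} = \frac{1}{-81030 - \frac{2395}{55512}} = \frac{1}{- \frac{4498139755}{55512}} = - \frac{55512}{4498139755}$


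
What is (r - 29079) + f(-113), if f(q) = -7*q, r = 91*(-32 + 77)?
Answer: -24193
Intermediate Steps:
r = 4095 (r = 91*45 = 4095)
(r - 29079) + f(-113) = (4095 - 29079) - 7*(-113) = -24984 + 791 = -24193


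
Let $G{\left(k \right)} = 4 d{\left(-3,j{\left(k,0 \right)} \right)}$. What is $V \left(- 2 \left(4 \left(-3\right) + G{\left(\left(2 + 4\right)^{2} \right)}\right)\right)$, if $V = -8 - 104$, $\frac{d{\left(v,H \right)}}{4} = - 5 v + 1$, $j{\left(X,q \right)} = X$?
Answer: $54656$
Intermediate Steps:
$d{\left(v,H \right)} = 4 - 20 v$ ($d{\left(v,H \right)} = 4 \left(- 5 v + 1\right) = 4 \left(1 - 5 v\right) = 4 - 20 v$)
$G{\left(k \right)} = 256$ ($G{\left(k \right)} = 4 \left(4 - -60\right) = 4 \left(4 + 60\right) = 4 \cdot 64 = 256$)
$V = -112$ ($V = -8 - 104 = -112$)
$V \left(- 2 \left(4 \left(-3\right) + G{\left(\left(2 + 4\right)^{2} \right)}\right)\right) = - 112 \left(- 2 \left(4 \left(-3\right) + 256\right)\right) = - 112 \left(- 2 \left(-12 + 256\right)\right) = - 112 \left(\left(-2\right) 244\right) = \left(-112\right) \left(-488\right) = 54656$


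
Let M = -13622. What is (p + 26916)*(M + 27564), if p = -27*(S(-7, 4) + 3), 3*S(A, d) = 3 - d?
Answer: 374259048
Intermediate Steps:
S(A, d) = 1 - d/3 (S(A, d) = (3 - d)/3 = 1 - d/3)
p = -72 (p = -27*((1 - 1/3*4) + 3) = -27*((1 - 4/3) + 3) = -27*(-1/3 + 3) = -27*8/3 = -72)
(p + 26916)*(M + 27564) = (-72 + 26916)*(-13622 + 27564) = 26844*13942 = 374259048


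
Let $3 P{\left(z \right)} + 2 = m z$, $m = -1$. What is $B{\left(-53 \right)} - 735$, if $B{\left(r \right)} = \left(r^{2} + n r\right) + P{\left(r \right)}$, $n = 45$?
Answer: $-294$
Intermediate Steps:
$P{\left(z \right)} = - \frac{2}{3} - \frac{z}{3}$ ($P{\left(z \right)} = - \frac{2}{3} + \frac{\left(-1\right) z}{3} = - \frac{2}{3} - \frac{z}{3}$)
$B{\left(r \right)} = - \frac{2}{3} + r^{2} + \frac{134 r}{3}$ ($B{\left(r \right)} = \left(r^{2} + 45 r\right) - \left(\frac{2}{3} + \frac{r}{3}\right) = - \frac{2}{3} + r^{2} + \frac{134 r}{3}$)
$B{\left(-53 \right)} - 735 = \left(- \frac{2}{3} + \left(-53\right)^{2} + \frac{134}{3} \left(-53\right)\right) - 735 = \left(- \frac{2}{3} + 2809 - \frac{7102}{3}\right) - 735 = 441 - 735 = -294$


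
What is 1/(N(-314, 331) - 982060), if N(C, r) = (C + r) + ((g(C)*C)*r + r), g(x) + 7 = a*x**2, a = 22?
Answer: -1/225444740782 ≈ -4.4357e-12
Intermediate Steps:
g(x) = -7 + 22*x**2
N(C, r) = C + 2*r + C*r*(-7 + 22*C**2) (N(C, r) = (C + r) + (((-7 + 22*C**2)*C)*r + r) = (C + r) + ((C*(-7 + 22*C**2))*r + r) = (C + r) + (C*r*(-7 + 22*C**2) + r) = (C + r) + (r + C*r*(-7 + 22*C**2)) = C + 2*r + C*r*(-7 + 22*C**2))
1/(N(-314, 331) - 982060) = 1/((-314 + 2*331 - 314*331*(-7 + 22*(-314)**2)) - 982060) = 1/((-314 + 662 - 314*331*(-7 + 22*98596)) - 982060) = 1/((-314 + 662 - 314*331*(-7 + 2169112)) - 982060) = 1/((-314 + 662 - 314*331*2169105) - 982060) = 1/((-314 + 662 - 225443759070) - 982060) = 1/(-225443758722 - 982060) = 1/(-225444740782) = -1/225444740782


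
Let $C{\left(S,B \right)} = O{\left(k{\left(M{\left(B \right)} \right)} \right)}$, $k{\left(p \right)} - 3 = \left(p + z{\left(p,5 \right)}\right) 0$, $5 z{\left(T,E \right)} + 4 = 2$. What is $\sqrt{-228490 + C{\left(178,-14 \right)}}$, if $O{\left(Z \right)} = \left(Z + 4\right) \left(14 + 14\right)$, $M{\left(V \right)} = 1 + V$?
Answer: $3 i \sqrt{25366} \approx 477.8 i$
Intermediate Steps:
$z{\left(T,E \right)} = - \frac{2}{5}$ ($z{\left(T,E \right)} = - \frac{4}{5} + \frac{1}{5} \cdot 2 = - \frac{4}{5} + \frac{2}{5} = - \frac{2}{5}$)
$k{\left(p \right)} = 3$ ($k{\left(p \right)} = 3 + \left(p - \frac{2}{5}\right) 0 = 3 + \left(- \frac{2}{5} + p\right) 0 = 3 + 0 = 3$)
$O{\left(Z \right)} = 112 + 28 Z$ ($O{\left(Z \right)} = \left(4 + Z\right) 28 = 112 + 28 Z$)
$C{\left(S,B \right)} = 196$ ($C{\left(S,B \right)} = 112 + 28 \cdot 3 = 112 + 84 = 196$)
$\sqrt{-228490 + C{\left(178,-14 \right)}} = \sqrt{-228490 + 196} = \sqrt{-228294} = 3 i \sqrt{25366}$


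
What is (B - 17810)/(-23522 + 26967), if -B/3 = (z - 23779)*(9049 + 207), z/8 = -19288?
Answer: 380383918/265 ≈ 1.4354e+6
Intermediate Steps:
z = -154304 (z = 8*(-19288) = -154304)
B = 4945008744 (B = -3*(-154304 - 23779)*(9049 + 207) = -(-534249)*9256 = -3*(-1648336248) = 4945008744)
(B - 17810)/(-23522 + 26967) = (4945008744 - 17810)/(-23522 + 26967) = 4944990934/3445 = 4944990934*(1/3445) = 380383918/265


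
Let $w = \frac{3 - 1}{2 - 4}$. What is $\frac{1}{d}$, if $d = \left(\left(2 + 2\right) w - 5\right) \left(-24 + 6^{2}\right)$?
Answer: $- \frac{1}{108} \approx -0.0092593$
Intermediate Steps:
$w = -1$ ($w = \frac{2}{-2} = 2 \left(- \frac{1}{2}\right) = -1$)
$d = -108$ ($d = \left(\left(2 + 2\right) \left(-1\right) - 5\right) \left(-24 + 6^{2}\right) = \left(4 \left(-1\right) - 5\right) \left(-24 + 36\right) = \left(-4 - 5\right) 12 = \left(-9\right) 12 = -108$)
$\frac{1}{d} = \frac{1}{-108} = - \frac{1}{108}$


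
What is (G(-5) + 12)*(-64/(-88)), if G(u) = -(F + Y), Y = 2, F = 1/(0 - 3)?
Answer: 248/33 ≈ 7.5152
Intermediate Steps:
F = -⅓ (F = 1/(-3) = -⅓ ≈ -0.33333)
G(u) = -5/3 (G(u) = -(-⅓ + 2) = -1*5/3 = -5/3)
(G(-5) + 12)*(-64/(-88)) = (-5/3 + 12)*(-64/(-88)) = 31*(-64*(-1/88))/3 = (31/3)*(8/11) = 248/33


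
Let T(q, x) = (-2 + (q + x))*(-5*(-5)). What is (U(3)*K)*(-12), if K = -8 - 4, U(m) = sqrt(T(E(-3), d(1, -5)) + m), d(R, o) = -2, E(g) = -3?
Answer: 288*I*sqrt(43) ≈ 1888.5*I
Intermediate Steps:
T(q, x) = -50 + 25*q + 25*x (T(q, x) = (-2 + q + x)*25 = -50 + 25*q + 25*x)
U(m) = sqrt(-175 + m) (U(m) = sqrt((-50 + 25*(-3) + 25*(-2)) + m) = sqrt((-50 - 75 - 50) + m) = sqrt(-175 + m))
K = -12
(U(3)*K)*(-12) = (sqrt(-175 + 3)*(-12))*(-12) = (sqrt(-172)*(-12))*(-12) = ((2*I*sqrt(43))*(-12))*(-12) = -24*I*sqrt(43)*(-12) = 288*I*sqrt(43)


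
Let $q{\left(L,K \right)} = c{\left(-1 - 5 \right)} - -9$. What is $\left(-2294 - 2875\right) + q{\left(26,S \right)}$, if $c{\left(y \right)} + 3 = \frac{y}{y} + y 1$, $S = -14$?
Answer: $-5168$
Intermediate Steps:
$c{\left(y \right)} = -2 + y$ ($c{\left(y \right)} = -3 + \left(\frac{y}{y} + y 1\right) = -3 + \left(1 + y\right) = -2 + y$)
$q{\left(L,K \right)} = 1$ ($q{\left(L,K \right)} = \left(-2 - 6\right) - -9 = \left(-2 - 6\right) + 9 = -8 + 9 = 1$)
$\left(-2294 - 2875\right) + q{\left(26,S \right)} = \left(-2294 - 2875\right) + 1 = -5169 + 1 = -5168$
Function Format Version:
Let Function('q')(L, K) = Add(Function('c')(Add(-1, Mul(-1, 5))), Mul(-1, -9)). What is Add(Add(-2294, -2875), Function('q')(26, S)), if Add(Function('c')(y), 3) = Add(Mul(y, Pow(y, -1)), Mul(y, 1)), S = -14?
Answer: -5168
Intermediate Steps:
Function('c')(y) = Add(-2, y) (Function('c')(y) = Add(-3, Add(Mul(y, Pow(y, -1)), Mul(y, 1))) = Add(-3, Add(1, y)) = Add(-2, y))
Function('q')(L, K) = 1 (Function('q')(L, K) = Add(Add(-2, Add(-1, Mul(-1, 5))), Mul(-1, -9)) = Add(Add(-2, Add(-1, -5)), 9) = Add(Add(-2, -6), 9) = Add(-8, 9) = 1)
Add(Add(-2294, -2875), Function('q')(26, S)) = Add(Add(-2294, -2875), 1) = Add(-5169, 1) = -5168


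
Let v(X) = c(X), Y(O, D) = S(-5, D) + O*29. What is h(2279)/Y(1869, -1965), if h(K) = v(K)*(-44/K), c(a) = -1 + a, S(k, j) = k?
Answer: -1474/1816363 ≈ -0.00081151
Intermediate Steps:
Y(O, D) = -5 + 29*O (Y(O, D) = -5 + O*29 = -5 + 29*O)
v(X) = -1 + X
h(K) = -44*(-1 + K)/K (h(K) = (-1 + K)*(-44/K) = -44*(-1 + K)/K)
h(2279)/Y(1869, -1965) = (-44 + 44/2279)/(-5 + 29*1869) = (-44 + 44*(1/2279))/(-5 + 54201) = (-44 + 44/2279)/54196 = -100232/2279*1/54196 = -1474/1816363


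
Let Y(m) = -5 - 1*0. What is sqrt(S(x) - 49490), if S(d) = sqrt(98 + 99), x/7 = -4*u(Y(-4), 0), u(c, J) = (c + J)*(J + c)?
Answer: sqrt(-49490 + sqrt(197)) ≈ 222.43*I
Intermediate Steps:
Y(m) = -5 (Y(m) = -5 + 0 = -5)
u(c, J) = (J + c)**2 (u(c, J) = (J + c)*(J + c) = (J + c)**2)
x = -700 (x = 7*(-4*(0 - 5)**2) = 7*(-4*(-5)**2) = 7*(-4*25) = 7*(-100) = -700)
S(d) = sqrt(197)
sqrt(S(x) - 49490) = sqrt(sqrt(197) - 49490) = sqrt(-49490 + sqrt(197))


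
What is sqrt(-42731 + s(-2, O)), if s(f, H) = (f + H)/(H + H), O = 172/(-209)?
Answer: I*sqrt(316025791)/86 ≈ 206.71*I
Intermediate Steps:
O = -172/209 (O = 172*(-1/209) = -172/209 ≈ -0.82297)
s(f, H) = (H + f)/(2*H) (s(f, H) = (H + f)/((2*H)) = (H + f)*(1/(2*H)) = (H + f)/(2*H))
sqrt(-42731 + s(-2, O)) = sqrt(-42731 + (-172/209 - 2)/(2*(-172/209))) = sqrt(-42731 + (1/2)*(-209/172)*(-590/209)) = sqrt(-42731 + 295/172) = sqrt(-7349437/172) = I*sqrt(316025791)/86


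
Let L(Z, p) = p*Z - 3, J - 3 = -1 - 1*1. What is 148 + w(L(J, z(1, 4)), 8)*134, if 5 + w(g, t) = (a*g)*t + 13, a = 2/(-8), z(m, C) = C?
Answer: 952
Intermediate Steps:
J = 1 (J = 3 + (-1 - 1*1) = 3 + (-1 - 1) = 3 - 2 = 1)
L(Z, p) = -3 + Z*p (L(Z, p) = Z*p - 3 = -3 + Z*p)
a = -¼ (a = 2*(-⅛) = -¼ ≈ -0.25000)
w(g, t) = 8 - g*t/4 (w(g, t) = -5 + ((-g/4)*t + 13) = -5 + (-g*t/4 + 13) = -5 + (13 - g*t/4) = 8 - g*t/4)
148 + w(L(J, z(1, 4)), 8)*134 = 148 + (8 - ¼*(-3 + 1*4)*8)*134 = 148 + (8 - ¼*(-3 + 4)*8)*134 = 148 + (8 - ¼*1*8)*134 = 148 + (8 - 2)*134 = 148 + 6*134 = 148 + 804 = 952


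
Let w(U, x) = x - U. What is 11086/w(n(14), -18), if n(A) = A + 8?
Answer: -5543/20 ≈ -277.15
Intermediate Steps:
n(A) = 8 + A
11086/w(n(14), -18) = 11086/(-18 - (8 + 14)) = 11086/(-18 - 1*22) = 11086/(-18 - 22) = 11086/(-40) = 11086*(-1/40) = -5543/20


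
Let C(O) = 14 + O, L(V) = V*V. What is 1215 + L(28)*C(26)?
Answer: 32575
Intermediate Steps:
L(V) = V**2
1215 + L(28)*C(26) = 1215 + 28**2*(14 + 26) = 1215 + 784*40 = 1215 + 31360 = 32575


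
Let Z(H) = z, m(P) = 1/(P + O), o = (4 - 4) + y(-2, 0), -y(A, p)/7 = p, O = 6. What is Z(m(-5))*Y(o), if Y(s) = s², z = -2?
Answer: 0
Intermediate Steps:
y(A, p) = -7*p
o = 0 (o = (4 - 4) - 7*0 = 0 + 0 = 0)
m(P) = 1/(6 + P) (m(P) = 1/(P + 6) = 1/(6 + P))
Z(H) = -2
Z(m(-5))*Y(o) = -2*0² = -2*0 = 0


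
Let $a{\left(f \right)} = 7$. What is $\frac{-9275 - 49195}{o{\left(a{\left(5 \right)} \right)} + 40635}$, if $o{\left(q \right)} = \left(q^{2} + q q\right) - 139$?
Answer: $- \frac{29235}{20297} \approx -1.4404$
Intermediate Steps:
$o{\left(q \right)} = -139 + 2 q^{2}$ ($o{\left(q \right)} = \left(q^{2} + q^{2}\right) - 139 = 2 q^{2} - 139 = -139 + 2 q^{2}$)
$\frac{-9275 - 49195}{o{\left(a{\left(5 \right)} \right)} + 40635} = \frac{-9275 - 49195}{\left(-139 + 2 \cdot 7^{2}\right) + 40635} = - \frac{58470}{\left(-139 + 2 \cdot 49\right) + 40635} = - \frac{58470}{\left(-139 + 98\right) + 40635} = - \frac{58470}{-41 + 40635} = - \frac{58470}{40594} = \left(-58470\right) \frac{1}{40594} = - \frac{29235}{20297}$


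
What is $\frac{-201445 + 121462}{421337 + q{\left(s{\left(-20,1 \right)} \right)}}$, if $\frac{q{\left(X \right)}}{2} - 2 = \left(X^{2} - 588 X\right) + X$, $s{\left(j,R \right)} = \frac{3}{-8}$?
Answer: $- \frac{853152}{4499003} \approx -0.18963$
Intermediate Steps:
$s{\left(j,R \right)} = - \frac{3}{8}$ ($s{\left(j,R \right)} = 3 \left(- \frac{1}{8}\right) = - \frac{3}{8}$)
$q{\left(X \right)} = 4 - 1174 X + 2 X^{2}$ ($q{\left(X \right)} = 4 + 2 \left(\left(X^{2} - 588 X\right) + X\right) = 4 + 2 \left(X^{2} - 587 X\right) = 4 + \left(- 1174 X + 2 X^{2}\right) = 4 - 1174 X + 2 X^{2}$)
$\frac{-201445 + 121462}{421337 + q{\left(s{\left(-20,1 \right)} \right)}} = \frac{-201445 + 121462}{421337 + \left(4 - - \frac{1761}{4} + 2 \left(- \frac{3}{8}\right)^{2}\right)} = - \frac{79983}{421337 + \left(4 + \frac{1761}{4} + 2 \cdot \frac{9}{64}\right)} = - \frac{79983}{421337 + \left(4 + \frac{1761}{4} + \frac{9}{32}\right)} = - \frac{79983}{421337 + \frac{14225}{32}} = - \frac{79983}{\frac{13497009}{32}} = \left(-79983\right) \frac{32}{13497009} = - \frac{853152}{4499003}$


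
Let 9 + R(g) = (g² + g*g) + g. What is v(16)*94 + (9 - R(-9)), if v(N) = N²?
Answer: 23929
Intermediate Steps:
R(g) = -9 + g + 2*g² (R(g) = -9 + ((g² + g*g) + g) = -9 + ((g² + g²) + g) = -9 + (2*g² + g) = -9 + (g + 2*g²) = -9 + g + 2*g²)
v(16)*94 + (9 - R(-9)) = 16²*94 + (9 - (-9 - 9 + 2*(-9)²)) = 256*94 + (9 - (-9 - 9 + 2*81)) = 24064 + (9 - (-9 - 9 + 162)) = 24064 + (9 - 1*144) = 24064 + (9 - 144) = 24064 - 135 = 23929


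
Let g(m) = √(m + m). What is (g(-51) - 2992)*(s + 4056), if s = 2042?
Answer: -18245216 + 6098*I*√102 ≈ -1.8245e+7 + 61587.0*I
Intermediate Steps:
g(m) = √2*√m (g(m) = √(2*m) = √2*√m)
(g(-51) - 2992)*(s + 4056) = (√2*√(-51) - 2992)*(2042 + 4056) = (√2*(I*√51) - 2992)*6098 = (I*√102 - 2992)*6098 = (-2992 + I*√102)*6098 = -18245216 + 6098*I*√102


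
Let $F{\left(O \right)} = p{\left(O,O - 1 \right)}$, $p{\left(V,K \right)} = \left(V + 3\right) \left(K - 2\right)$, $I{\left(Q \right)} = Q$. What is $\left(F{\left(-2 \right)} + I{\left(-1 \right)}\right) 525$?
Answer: $-3150$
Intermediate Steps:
$p{\left(V,K \right)} = \left(-2 + K\right) \left(3 + V\right)$ ($p{\left(V,K \right)} = \left(3 + V\right) \left(-2 + K\right) = \left(-2 + K\right) \left(3 + V\right)$)
$F{\left(O \right)} = -9 + O + O \left(-1 + O\right)$ ($F{\left(O \right)} = -6 - 2 O + 3 \left(O - 1\right) + \left(O - 1\right) O = -6 - 2 O + 3 \left(-1 + O\right) + \left(-1 + O\right) O = -6 - 2 O + \left(-3 + 3 O\right) + O \left(-1 + O\right) = -9 + O + O \left(-1 + O\right)$)
$\left(F{\left(-2 \right)} + I{\left(-1 \right)}\right) 525 = \left(\left(-9 + \left(-2\right)^{2}\right) - 1\right) 525 = \left(\left(-9 + 4\right) - 1\right) 525 = \left(-5 - 1\right) 525 = \left(-6\right) 525 = -3150$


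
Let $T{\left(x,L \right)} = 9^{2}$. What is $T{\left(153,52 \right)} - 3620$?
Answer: $-3539$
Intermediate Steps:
$T{\left(x,L \right)} = 81$
$T{\left(153,52 \right)} - 3620 = 81 - 3620 = -3539$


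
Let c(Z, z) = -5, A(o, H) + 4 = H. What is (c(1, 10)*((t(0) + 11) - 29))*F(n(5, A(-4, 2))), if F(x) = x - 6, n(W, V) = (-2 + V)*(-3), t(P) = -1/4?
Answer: 1095/2 ≈ 547.50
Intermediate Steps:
A(o, H) = -4 + H
t(P) = -1/4 (t(P) = -1*1/4 = -1/4)
n(W, V) = 6 - 3*V
F(x) = -6 + x
(c(1, 10)*((t(0) + 11) - 29))*F(n(5, A(-4, 2))) = (-5*((-1/4 + 11) - 29))*(-6 + (6 - 3*(-4 + 2))) = (-5*(43/4 - 29))*(-6 + (6 - 3*(-2))) = (-5*(-73/4))*(-6 + (6 + 6)) = 365*(-6 + 12)/4 = (365/4)*6 = 1095/2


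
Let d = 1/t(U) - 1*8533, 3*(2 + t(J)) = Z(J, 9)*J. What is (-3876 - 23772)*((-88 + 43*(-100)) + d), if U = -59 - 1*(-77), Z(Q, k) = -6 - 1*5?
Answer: 6073083648/17 ≈ 3.5724e+8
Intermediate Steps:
Z(Q, k) = -11 (Z(Q, k) = -6 - 5 = -11)
U = 18 (U = -59 + 77 = 18)
t(J) = -2 - 11*J/3 (t(J) = -2 + (-11*J)/3 = -2 - 11*J/3)
d = -580245/68 (d = 1/(-2 - 11/3*18) - 1*8533 = 1/(-2 - 66) - 8533 = 1/(-68) - 8533 = -1/68 - 8533 = -580245/68 ≈ -8533.0)
(-3876 - 23772)*((-88 + 43*(-100)) + d) = (-3876 - 23772)*((-88 + 43*(-100)) - 580245/68) = -27648*((-88 - 4300) - 580245/68) = -27648*(-4388 - 580245/68) = -27648*(-878629/68) = 6073083648/17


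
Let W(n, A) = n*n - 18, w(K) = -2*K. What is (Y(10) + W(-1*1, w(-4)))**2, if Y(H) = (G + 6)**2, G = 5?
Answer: 10816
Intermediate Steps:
Y(H) = 121 (Y(H) = (5 + 6)**2 = 11**2 = 121)
W(n, A) = -18 + n**2 (W(n, A) = n**2 - 18 = -18 + n**2)
(Y(10) + W(-1*1, w(-4)))**2 = (121 + (-18 + (-1*1)**2))**2 = (121 + (-18 + (-1)**2))**2 = (121 + (-18 + 1))**2 = (121 - 17)**2 = 104**2 = 10816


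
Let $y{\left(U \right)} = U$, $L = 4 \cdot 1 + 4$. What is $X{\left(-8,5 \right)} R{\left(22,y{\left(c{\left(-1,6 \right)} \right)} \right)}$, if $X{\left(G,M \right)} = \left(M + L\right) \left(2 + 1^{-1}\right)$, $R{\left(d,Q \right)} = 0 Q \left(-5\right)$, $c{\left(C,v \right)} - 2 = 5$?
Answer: $0$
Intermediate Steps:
$L = 8$ ($L = 4 + 4 = 8$)
$c{\left(C,v \right)} = 7$ ($c{\left(C,v \right)} = 2 + 5 = 7$)
$R{\left(d,Q \right)} = 0$ ($R{\left(d,Q \right)} = 0 \left(-5\right) = 0$)
$X{\left(G,M \right)} = 24 + 3 M$ ($X{\left(G,M \right)} = \left(M + 8\right) \left(2 + 1^{-1}\right) = \left(8 + M\right) \left(2 + 1\right) = \left(8 + M\right) 3 = 24 + 3 M$)
$X{\left(-8,5 \right)} R{\left(22,y{\left(c{\left(-1,6 \right)} \right)} \right)} = \left(24 + 3 \cdot 5\right) 0 = \left(24 + 15\right) 0 = 39 \cdot 0 = 0$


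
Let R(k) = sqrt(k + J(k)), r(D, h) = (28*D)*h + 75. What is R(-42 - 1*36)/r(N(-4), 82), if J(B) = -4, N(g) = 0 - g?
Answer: I*sqrt(82)/9259 ≈ 0.00097801*I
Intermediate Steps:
N(g) = -g
r(D, h) = 75 + 28*D*h (r(D, h) = 28*D*h + 75 = 75 + 28*D*h)
R(k) = sqrt(-4 + k) (R(k) = sqrt(k - 4) = sqrt(-4 + k))
R(-42 - 1*36)/r(N(-4), 82) = sqrt(-4 + (-42 - 1*36))/(75 + 28*(-1*(-4))*82) = sqrt(-4 + (-42 - 36))/(75 + 28*4*82) = sqrt(-4 - 78)/(75 + 9184) = sqrt(-82)/9259 = (I*sqrt(82))*(1/9259) = I*sqrt(82)/9259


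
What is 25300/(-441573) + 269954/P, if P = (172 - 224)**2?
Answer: 5415272111/54273336 ≈ 99.778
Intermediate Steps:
P = 2704 (P = (-52)**2 = 2704)
25300/(-441573) + 269954/P = 25300/(-441573) + 269954/2704 = 25300*(-1/441573) + 269954*(1/2704) = -2300/40143 + 134977/1352 = 5415272111/54273336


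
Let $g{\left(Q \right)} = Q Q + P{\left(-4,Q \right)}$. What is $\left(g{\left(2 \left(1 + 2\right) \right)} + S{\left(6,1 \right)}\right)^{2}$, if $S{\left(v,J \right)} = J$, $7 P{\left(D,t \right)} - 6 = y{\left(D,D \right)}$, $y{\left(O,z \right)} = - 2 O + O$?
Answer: $\frac{72361}{49} \approx 1476.8$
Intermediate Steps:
$y{\left(O,z \right)} = - O$
$P{\left(D,t \right)} = \frac{6}{7} - \frac{D}{7}$ ($P{\left(D,t \right)} = \frac{6}{7} + \frac{\left(-1\right) D}{7} = \frac{6}{7} - \frac{D}{7}$)
$g{\left(Q \right)} = \frac{10}{7} + Q^{2}$ ($g{\left(Q \right)} = Q Q + \left(\frac{6}{7} - - \frac{4}{7}\right) = Q^{2} + \left(\frac{6}{7} + \frac{4}{7}\right) = Q^{2} + \frac{10}{7} = \frac{10}{7} + Q^{2}$)
$\left(g{\left(2 \left(1 + 2\right) \right)} + S{\left(6,1 \right)}\right)^{2} = \left(\left(\frac{10}{7} + \left(2 \left(1 + 2\right)\right)^{2}\right) + 1\right)^{2} = \left(\left(\frac{10}{7} + \left(2 \cdot 3\right)^{2}\right) + 1\right)^{2} = \left(\left(\frac{10}{7} + 6^{2}\right) + 1\right)^{2} = \left(\left(\frac{10}{7} + 36\right) + 1\right)^{2} = \left(\frac{262}{7} + 1\right)^{2} = \left(\frac{269}{7}\right)^{2} = \frac{72361}{49}$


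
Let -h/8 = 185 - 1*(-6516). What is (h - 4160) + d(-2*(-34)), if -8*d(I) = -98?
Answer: -231023/4 ≈ -57756.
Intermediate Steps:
d(I) = 49/4 (d(I) = -⅛*(-98) = 49/4)
h = -53608 (h = -8*(185 - 1*(-6516)) = -8*(185 + 6516) = -8*6701 = -53608)
(h - 4160) + d(-2*(-34)) = (-53608 - 4160) + 49/4 = -57768 + 49/4 = -231023/4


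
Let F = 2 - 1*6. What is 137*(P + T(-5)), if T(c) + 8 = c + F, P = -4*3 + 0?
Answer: -3973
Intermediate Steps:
F = -4 (F = 2 - 6 = -4)
P = -12 (P = -12 + 0 = -12)
T(c) = -12 + c (T(c) = -8 + (c - 4) = -8 + (-4 + c) = -12 + c)
137*(P + T(-5)) = 137*(-12 + (-12 - 5)) = 137*(-12 - 17) = 137*(-29) = -3973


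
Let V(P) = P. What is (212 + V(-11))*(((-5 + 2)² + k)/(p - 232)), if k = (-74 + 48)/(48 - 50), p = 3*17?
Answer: -4422/181 ≈ -24.431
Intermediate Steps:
p = 51
k = 13 (k = -26/(-2) = -26*(-½) = 13)
(212 + V(-11))*(((-5 + 2)² + k)/(p - 232)) = (212 - 11)*(((-5 + 2)² + 13)/(51 - 232)) = 201*(((-3)² + 13)/(-181)) = 201*((9 + 13)*(-1/181)) = 201*(22*(-1/181)) = 201*(-22/181) = -4422/181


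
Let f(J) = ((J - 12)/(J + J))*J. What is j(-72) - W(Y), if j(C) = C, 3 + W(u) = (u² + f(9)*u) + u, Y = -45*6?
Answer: -73104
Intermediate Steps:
f(J) = -6 + J/2 (f(J) = ((-12 + J)/((2*J)))*J = ((-12 + J)*(1/(2*J)))*J = ((-12 + J)/(2*J))*J = -6 + J/2)
Y = -270
W(u) = -3 + u² - u/2 (W(u) = -3 + ((u² + (-6 + (½)*9)*u) + u) = -3 + ((u² + (-6 + 9/2)*u) + u) = -3 + ((u² - 3*u/2) + u) = -3 + (u² - u/2) = -3 + u² - u/2)
j(-72) - W(Y) = -72 - (-3 + (-270)² - ½*(-270)) = -72 - (-3 + 72900 + 135) = -72 - 1*73032 = -72 - 73032 = -73104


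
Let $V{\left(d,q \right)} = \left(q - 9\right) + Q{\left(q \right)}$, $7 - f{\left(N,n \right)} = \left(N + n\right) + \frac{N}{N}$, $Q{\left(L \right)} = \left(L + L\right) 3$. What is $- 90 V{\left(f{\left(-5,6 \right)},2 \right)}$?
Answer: $-450$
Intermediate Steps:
$Q{\left(L \right)} = 6 L$ ($Q{\left(L \right)} = 2 L 3 = 6 L$)
$f{\left(N,n \right)} = 6 - N - n$ ($f{\left(N,n \right)} = 7 - \left(\left(N + n\right) + \frac{N}{N}\right) = 7 - \left(\left(N + n\right) + 1\right) = 7 - \left(1 + N + n\right) = 6 - N - n$)
$V{\left(d,q \right)} = -9 + 7 q$ ($V{\left(d,q \right)} = \left(q - 9\right) + 6 q = \left(-9 + q\right) + 6 q = -9 + 7 q$)
$- 90 V{\left(f{\left(-5,6 \right)},2 \right)} = - 90 \left(-9 + 7 \cdot 2\right) = - 90 \left(-9 + 14\right) = \left(-90\right) 5 = -450$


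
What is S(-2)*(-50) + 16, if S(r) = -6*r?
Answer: -584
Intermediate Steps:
S(r) = -6*r
S(-2)*(-50) + 16 = -6*(-2)*(-50) + 16 = 12*(-50) + 16 = -600 + 16 = -584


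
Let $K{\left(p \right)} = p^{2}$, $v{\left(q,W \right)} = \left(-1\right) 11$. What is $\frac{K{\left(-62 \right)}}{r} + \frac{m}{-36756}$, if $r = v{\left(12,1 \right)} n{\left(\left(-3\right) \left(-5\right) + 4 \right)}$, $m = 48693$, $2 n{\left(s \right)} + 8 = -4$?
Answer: $\frac{2556969}{44924} \approx 56.918$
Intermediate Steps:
$v{\left(q,W \right)} = -11$
$n{\left(s \right)} = -6$ ($n{\left(s \right)} = -4 + \frac{1}{2} \left(-4\right) = -4 - 2 = -6$)
$r = 66$ ($r = \left(-11\right) \left(-6\right) = 66$)
$\frac{K{\left(-62 \right)}}{r} + \frac{m}{-36756} = \frac{\left(-62\right)^{2}}{66} + \frac{48693}{-36756} = 3844 \cdot \frac{1}{66} + 48693 \left(- \frac{1}{36756}\right) = \frac{1922}{33} - \frac{16231}{12252} = \frac{2556969}{44924}$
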